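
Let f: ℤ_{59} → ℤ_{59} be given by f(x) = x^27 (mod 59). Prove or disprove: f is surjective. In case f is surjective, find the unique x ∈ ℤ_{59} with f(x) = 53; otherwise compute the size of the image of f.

Since 59 is prime, the nonzero elements of ℤ_{59} form a cyclic group of order 58.
As gcd(27, 58) = 1, raising to the 27th power is a bijection on this group: if x_1^27 ≡ x_2^27 then (x_1x_2^{−1})^27 = 1, and the only element of order dividing gcd(27, 58) = 1 is 1, so x_1 = x_2.
With f(0) = 0 this makes f injective on all of ℤ_{59}, hence bijective (finite equal-size domain and codomain). In particular f is surjective.
Since f is surjective, we find the preimage of 53. The inverse of x ↦ x^27 on (ℤ_{59})^× is x ↦ x^43, because 27·43 = 1161 = 20·58 + 1 ≡ 1 (mod 58) and x^{58} = 1 for x ≠ 0 (Fermat). So f⁻¹(53) = 53^43 mod 59.
Repeated squaring mod 59: 53^1 ≡ 53, 53^2 ≡ 53² = 2809 ≡ 36, 53^4 ≡ 36² = 1296 ≡ 57, 53^8 ≡ 57² = 3249 ≡ 4, 53^16 ≡ 4² = 16, 53^32 ≡ 16² = 256 ≡ 20. Since 43 = 32 + 8 + 2 + 1, 53^43 ≡ 20·4·36·53: 20·4 = 80 ≡ 21, then 21·36 = 756 ≡ 48, then 48·53 = 2544 ≡ 7. So 53^43 ≡ 7 (mod 59).
Hence f⁻¹(53) = 7.

7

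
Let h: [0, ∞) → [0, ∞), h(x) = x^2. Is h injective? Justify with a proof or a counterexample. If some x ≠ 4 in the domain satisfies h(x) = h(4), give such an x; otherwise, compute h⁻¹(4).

On [0, ∞), x ↦ x^2 is strictly increasing, so h(u) = h(v) forces u = v. So h is injective.
Since x ↦ x^2 is strictly increasing on [0, ∞), it is injective there, so no x ≠ 4 in the domain has h(x) = h(4). We therefore compute h⁻¹(4) = 4^{1/2} = 2 (indeed 2^2 = 4).

2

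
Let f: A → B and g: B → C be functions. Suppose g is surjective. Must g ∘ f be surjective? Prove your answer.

not surjective

No. Take A = {0}, B = C = {0, 1, 2, 3}, f(0) = 0, and g = identity (surjective).
Then (g ∘ f)(0) = 0, and 3 ∈ C has no preimage under g ∘ f, so g ∘ f is not surjective.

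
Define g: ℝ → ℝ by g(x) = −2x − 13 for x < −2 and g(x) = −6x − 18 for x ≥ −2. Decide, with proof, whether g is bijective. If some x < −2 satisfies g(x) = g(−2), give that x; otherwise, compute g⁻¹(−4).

-7/2

Both pieces are strictly decreasing (slopes −2 and −6), so each is injective on its own interval.
The left piece maps (−∞, −2) onto (−9, ∞); the right piece maps [−2, ∞) onto (−∞, −6].
These images overlap. In particular g(−2) = −6 (right piece), and solving −2x − 13 = −6 on the left piece gives x = −7/2 < −2.
So g(−7/2) = g(−2) with −7/2 ≠ −2, and g is not injective, hence not bijective. This x = −7/2 is the requested value below −2.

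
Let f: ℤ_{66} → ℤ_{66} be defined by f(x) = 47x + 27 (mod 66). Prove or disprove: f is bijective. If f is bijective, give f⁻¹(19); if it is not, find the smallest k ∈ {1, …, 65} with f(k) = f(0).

By definition, f is injective if f(x_1) = f(x_2) implies x_1 = x_2.
Suppose f(x_1) = f(x_2) in ℤ_{66}. Then 47x_1 + 27 ≡ 47x_2 + 27 (mod 66), so 47(x_1 − x_2) ≡ 0 (mod 66).
Since gcd(47, 66) = 1, 47 is invertible modulo 66, thus x_1 − x_2 ≡ 0 (mod 66), i.e. x_1 = x_2.
We now compute 47⁻¹ mod 66 explicitly. Euclid's algorithm: 66 = 1·47 + 19, 47 = 2·19 + 9, 19 = 2·9 + 1; back-substituting gives 1 = 59·47 − 42·66, so 47⁻¹ ≡ 59 (mod 66).
For any y ∈ ℤ_{66}, x = 59(y − 27) mod 66 satisfies f(x) = 47·59(y − 27) + 27 ≡ y (since 47·59 ≡ 1 mod 66). So every y has a preimage.
Thus f is bijective.
Since f is bijective, we compute f⁻¹(19): solve 47x + 27 ≡ 19 (mod 66), i.e. 47x ≡ 58 (mod 66).
Multiplying by 47⁻¹ = 59 gives x ≡ 59·58 = 3422 = 51·66 + 56 ≡ 56 (mod 66).
Check: f(56) = 47·56 + 27 = 2659 = 40·66 + 19 ≡ 19 (mod 66).

56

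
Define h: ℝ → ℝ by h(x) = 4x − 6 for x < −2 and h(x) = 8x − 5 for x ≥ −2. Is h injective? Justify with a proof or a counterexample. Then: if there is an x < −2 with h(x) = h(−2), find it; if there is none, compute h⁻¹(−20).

-15/4

Both pieces are strictly increasing (slopes 4 and 8), so each is injective on its own interval.
The left piece maps (−∞, −2) onto (−∞, −14); the right piece maps [−2, ∞) onto [−21, ∞).
These images overlap. In particular h(−2) = −21 (right piece), and solving 4x − 6 = −21 on the left piece gives x = −15/4 < −2.
So h(−15/4) = h(−2) with −15/4 ≠ −2, and h is not injective. This x = −15/4 is the requested value below −2.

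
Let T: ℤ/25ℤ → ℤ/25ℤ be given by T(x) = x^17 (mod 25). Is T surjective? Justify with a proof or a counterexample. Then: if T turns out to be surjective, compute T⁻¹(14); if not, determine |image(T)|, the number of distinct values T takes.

21

T(0) = 0^17 = 0.
T(5): Repeated squaring mod 25: 5^1 ≡ 5, 5^2 ≡ 5² = 25 ≡ 0, 5^4 ≡ 0² = 0, 5^8 ≡ 0² = 0, 5^16 ≡ 0² = 0. Since 17 = 16 + 1, 5^17 ≡ 0·5: 0·5 = 0. So 5^17 ≡ 0 (mod 25).
So T(0) = T(5) = 0 while 0 ≠ 5, so T is not injective.
A non-injective map from the 25-element set ℤ/25ℤ to itself takes at most 24 distinct values, so it cannot be surjective. Thus T is not surjective.
Since T is not surjective, we determine |image(T)|. Computing x^17 mod 25 for each x (by repeated squaring, reducing mod 25 at every step), the values T(0), T(1), …, T(24) are: 0, 1, 22, 13, 9, 0, 11, 7, 23, 19, 0, 21, 17, 8, 4, 0, 6, 2, 18, 14, 0, 16, 12, 3, 24.
The distinct values are {0, 1, 2, 3, 4, 6, 7, 8, 9, 11, 12, 13, 14, 16, 17, 18, 19, 21, 22, 23, 24}; there are 21 of them.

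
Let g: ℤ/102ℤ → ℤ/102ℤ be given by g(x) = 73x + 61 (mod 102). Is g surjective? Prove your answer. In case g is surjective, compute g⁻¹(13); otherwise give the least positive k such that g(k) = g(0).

72

Since gcd(73, 102) = 1, 73 is invertible modulo 102. Euclid's algorithm: 102 = 1·73 + 29, 73 = 2·29 + 15, 29 = 1·15 + 14, 15 = 1·14 + 1; back-substituting gives 1 = 7·73 − 5·102, so 73⁻¹ ≡ 7 (mod 102).
For any y ∈ ℤ/102ℤ, x = 7(y − 61) mod 102 satisfies g(x) = 73·7(y − 61) + 61 ≡ y (since 73·7 ≡ 1 mod 102). So every y has a preimage.
Therefore g is surjective.
Since g is surjective, we find g⁻¹(13): we need 73x ≡ 13 − 61 ≡ 54 (mod 102). Using 73⁻¹ = 7: x ≡ 7·54 = 378 = 3·102 + 72, so x = 72.
Check: g(72) = 73·72 + 61 = 5317 = 52·102 + 13 ≡ 13 (mod 102).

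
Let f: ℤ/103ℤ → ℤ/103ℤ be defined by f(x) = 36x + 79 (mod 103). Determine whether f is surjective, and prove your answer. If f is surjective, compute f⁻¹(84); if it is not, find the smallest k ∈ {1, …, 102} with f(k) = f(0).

By definition, surjectivity means every element of the codomain has a preimage under f.
Since gcd(36, 103) = 1, 36 is invertible modulo 103. Euclid's algorithm: 103 = 2·36 + 31, 36 = 1·31 + 5, 31 = 6·5 + 1; back-substituting gives 1 = 83·36 − 29·103, so 36⁻¹ ≡ 83 (mod 103).
Then y ↦ 83(y − 79) is a two-sided inverse to f, so every y ∈ ℤ/103ℤ has a preimage.
Thus f is surjective.
Since f is surjective, we find f⁻¹(84): we need 36x ≡ 84 − 79 ≡ 5 (mod 103). Using 36⁻¹ = 83: x ≡ 83·5 = 415 = 4·103 + 3, so x = 3.
Check: f(3) = 36·3 + 79 = 187 = 1·103 + 84 ≡ 84 (mod 103).

3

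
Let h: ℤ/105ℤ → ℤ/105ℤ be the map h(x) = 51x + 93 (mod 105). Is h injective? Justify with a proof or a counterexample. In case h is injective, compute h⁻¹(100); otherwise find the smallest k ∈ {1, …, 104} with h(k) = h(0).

35

We have gcd(51, 105) = 3 > 1. Taking u = 0 and v = 35: h(0) = 93 and h(35) = 51·35 + 93 = 1878 ≡ 93 (mod 105).
So h(0) = h(35) while 0 ≠ 35, therefore h is not injective.
Since h is not injective, we find the least positive k with h(k) = h(0): this means 51k ≡ 0 (mod 105), i.e. 105 ∣ 51k. Since gcd(51, 105) = 3, dividing through by 3 this holds exactly when 35 ∣ 17k, and as gcd(17, 35) = 1, exactly when 35 ∣ k.
The smallest positive such k is 35.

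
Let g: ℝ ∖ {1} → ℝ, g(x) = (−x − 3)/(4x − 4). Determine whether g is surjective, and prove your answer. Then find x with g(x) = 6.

21/25

If g(x) = −1/4, cross-multiplying gives 4(−x − 3) = −1(4x − 4), which simplifies to −12 = 4 — false.  So −1/4 has no preimage and g is not surjective.
Solving g(x) = 6: cross-multiplying gives −x − 3 = 6(4x − 4), which rearranges to −25x = −21, so x = 21/25.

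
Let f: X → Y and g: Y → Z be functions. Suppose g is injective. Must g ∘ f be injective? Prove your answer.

No. Take X = {1, 2}, Y = Z = {1, 2, 3, 4, 5}, f(1) = f(2) = 1, and g = identity (injective).
Then (g ∘ f)(1) = (g ∘ f)(2) = 1 with 1 ≠ 2, so g ∘ f is not injective.

not injective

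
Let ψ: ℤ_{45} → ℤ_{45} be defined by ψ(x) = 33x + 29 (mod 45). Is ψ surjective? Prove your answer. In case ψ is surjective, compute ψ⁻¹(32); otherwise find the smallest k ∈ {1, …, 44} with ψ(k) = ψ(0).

Recall: surjectivity means every element of the codomain has a preimage under ψ.
Since gcd(33, 45) = 3, we have 33x ≡ 0 (mod 3) for all x, so ψ(x) ≡ 2 (mod 3).
But 0 ≢ 2 (mod 3), so 0 ∈ ℤ_{45} has no preimage. So ψ is not surjective.
Since ψ is not surjective, we find the least positive k with ψ(k) = ψ(0): this means 33k ≡ 0 (mod 45), i.e. 45 ∣ 33k. Since gcd(33, 45) = 3, dividing through by 3 this holds exactly when 15 ∣ 11k, and as gcd(11, 15) = 1, exactly when 15 ∣ k.
The smallest positive such k is 15.

15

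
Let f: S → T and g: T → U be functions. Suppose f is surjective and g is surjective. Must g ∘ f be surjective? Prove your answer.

surjective

Let c ∈ U. Since g is surjective, there is b ∈ T with g(b) = c. Since f is surjective, there is a ∈ S with f(a) = b.
Then (g ∘ f)(a) = g(b) = c. Thus g ∘ f is surjective.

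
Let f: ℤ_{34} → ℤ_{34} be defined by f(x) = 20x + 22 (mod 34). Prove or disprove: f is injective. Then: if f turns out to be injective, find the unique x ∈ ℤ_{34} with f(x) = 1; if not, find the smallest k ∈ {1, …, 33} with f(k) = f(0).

We have gcd(20, 34) = 2 > 1. Taking a = 0 and b = 17: f(0) = 22 and f(17) = 20·17 + 22 = 362 ≡ 22 (mod 34).
So f(0) = f(17) while 0 ≠ 17, so f is not injective.
Since f is not injective, we find the least positive k with f(k) = f(0): this means 20k ≡ 0 (mod 34), i.e. 34 ∣ 20k. Since gcd(20, 34) = 2, dividing through by 2 this holds exactly when 17 ∣ 10k, and as gcd(10, 17) = 1, exactly when 17 ∣ k.
The smallest positive such k is 17.

17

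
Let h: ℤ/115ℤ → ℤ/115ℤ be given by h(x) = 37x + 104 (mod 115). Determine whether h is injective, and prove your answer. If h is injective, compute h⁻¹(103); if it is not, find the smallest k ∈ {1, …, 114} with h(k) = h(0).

If h(x_1) = h(x_2), then 37x_1 ≡ 37x_2 (mod 115). Because gcd(37, 115) = 1, we may cancel 37 to get x_1 ≡ x_2 (mod 115).
So h is injective.
We now compute 37⁻¹ mod 115 explicitly. Euclid's algorithm: 115 = 3·37 + 4, 37 = 9·4 + 1; back-substituting gives 1 = 28·37 − 9·115, so 37⁻¹ ≡ 28 (mod 115).
Since h is injective, we find h⁻¹(103): we need 37x ≡ 103 − 104 ≡ 114 (mod 115). Using 37⁻¹ = 28: x ≡ 28·114 = 3192 = 27·115 + 87, so x = 87.
Check: h(87) = 37·87 + 104 = 3323 = 28·115 + 103 ≡ 103 (mod 115).

87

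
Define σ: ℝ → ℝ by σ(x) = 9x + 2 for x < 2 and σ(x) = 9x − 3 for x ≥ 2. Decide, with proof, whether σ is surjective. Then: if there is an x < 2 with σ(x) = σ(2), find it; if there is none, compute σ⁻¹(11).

13/9

Both pieces are strictly increasing (slopes 9 and 9), so each is injective on its own interval.
The left piece maps (−∞, 2) onto (−∞, 20); the right piece maps [2, ∞) onto [15, ∞).
The union (−∞, 20) ∪ [15, ∞) covers ℝ, so σ is surjective.
For the follow-up: the images overlap, so an x < 2 with σ(x) = σ(2) exists. σ(2) = 15; solving 9x + 2 = 15 for x < 2 gives x = (15 − 2)/9 = 13/9.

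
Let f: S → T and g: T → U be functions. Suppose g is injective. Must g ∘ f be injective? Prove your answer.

not injective

No. Take S = {0, 1}, T = U = {0, 1, 2, 3}, f(0) = f(1) = 0, and g = identity (injective).
Then (g ∘ f)(0) = (g ∘ f)(1) = 0 with 0 ≠ 1, so g ∘ f is not injective.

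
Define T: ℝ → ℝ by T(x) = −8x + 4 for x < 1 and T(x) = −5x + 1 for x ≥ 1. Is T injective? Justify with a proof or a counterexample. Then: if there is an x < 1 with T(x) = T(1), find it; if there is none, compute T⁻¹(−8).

Both pieces are strictly decreasing (slopes −8 and −5), so each is injective on its own interval.
The left piece maps (−∞, 1) onto (−4, ∞); the right piece maps [1, ∞) onto (−∞, −4].
These images are disjoint, so no value is attained by both pieces. Therefore T is injective.
Because the two images are disjoint, no x < 1 has T(x) = T(1), so we compute T⁻¹(−8): −8 lies in (−∞, −4], so solve −5x + 1 = −8: x = (−8 − 1)/(−5) = 9/5.

9/5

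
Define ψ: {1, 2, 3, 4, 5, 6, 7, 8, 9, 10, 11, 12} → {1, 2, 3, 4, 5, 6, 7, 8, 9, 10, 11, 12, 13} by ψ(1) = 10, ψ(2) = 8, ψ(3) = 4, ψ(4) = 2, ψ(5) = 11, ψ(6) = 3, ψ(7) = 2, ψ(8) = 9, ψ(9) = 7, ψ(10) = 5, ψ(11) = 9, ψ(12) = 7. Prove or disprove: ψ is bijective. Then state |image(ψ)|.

ψ(4) = 2 = ψ(7) with 4 ≠ 7, so ψ is not injective, hence not bijective.
The image of ψ is {2, 3, 4, 5, 7, 8, 9, 10, 11}, which has 9 elements.

9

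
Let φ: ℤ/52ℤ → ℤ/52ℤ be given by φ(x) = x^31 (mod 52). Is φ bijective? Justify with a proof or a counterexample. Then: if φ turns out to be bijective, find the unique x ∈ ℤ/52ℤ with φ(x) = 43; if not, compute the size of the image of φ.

φ(0) = 0^31 = 0.
φ(26): Repeated squaring mod 52: 26^1 ≡ 26, 26^2 ≡ 26² = 676 ≡ 0, 26^4 ≡ 0² = 0, 26^8 ≡ 0² = 0, 26^16 ≡ 0² = 0. Since 31 = 16 + 8 + 4 + 2 + 1, 26^31 ≡ 0·0·0·0·26: 0·0 = 0, then 0·0 = 0, then 0·0 = 0, then 0·26 = 0. So 26^31 ≡ 0 (mod 52).
So φ(0) = φ(26) = 0 while 0 ≠ 26, thus φ is not injective, hence not bijective.
Since φ is not bijective, we determine |image(φ)|. Computing x^31 mod 52 for each x (by repeated squaring, reducing mod 52 at every step), the values φ(0), φ(1), …, φ(51) are: 0, 1, 24, 3, 4, 21, 20, 19, 44, 9, 36, 15, 12, 13, 40, 11, 16, 17, 8, 7, 32, 5, 48, 23, 28, 25, 0, 27, 24, 29, 4, 47, 20, 45, 44, 35, 36, 41, 12, 39, 40, 37, 16, 43, 8, 33, 32, 31, 48, 49, 28, 51.
The distinct values are {0, 1, 3, 4, 5, 7, 8, 9, 11, 12, 13, 15, 16, 17, 19, 20, 21, 23, 24, 25, 27, 28, 29, 31, 32, 33, 35, 36, 37, 39, 40, 41, 43, 44, 45, 47, 48, 49, 51}; there are 39 of them.

39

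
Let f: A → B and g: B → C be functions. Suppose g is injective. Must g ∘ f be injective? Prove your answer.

No. Take A = {1, 2}, B = C = {1, 2, 3, 4, 5}, f(1) = f(2) = 1, and g = identity (injective).
Then (g ∘ f)(1) = (g ∘ f)(2) = 1 with 1 ≠ 2, so g ∘ f is not injective.

not injective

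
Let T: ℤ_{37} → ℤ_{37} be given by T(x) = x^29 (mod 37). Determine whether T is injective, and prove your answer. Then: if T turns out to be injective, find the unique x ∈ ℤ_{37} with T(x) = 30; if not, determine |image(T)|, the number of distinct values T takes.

Since 37 is prime, the nonzero elements of ℤ_{37} form a cyclic group of order 36.
As gcd(29, 36) = 1, raising to the 29th power is a bijection on this group: if s^29 ≡ t^29 then (st^{−1})^29 = 1, and the only element of order dividing gcd(29, 36) = 1 is 1, so s = t.
With T(0) = 0 this makes T injective on all of ℤ_{37}, hence bijective (finite equal-size domain and codomain). In particular T is injective.
Since T is injective, we find the preimage of 30. The inverse of x ↦ x^29 on (ℤ_{37})^× is x ↦ x^5, because 29·5 = 145 = 4·36 + 1 ≡ 1 (mod 36) and x^{36} = 1 for x ≠ 0 (Fermat). So T⁻¹(30) = 30^5 mod 37.
Repeated squaring mod 37: 30^1 ≡ 30, 30^2 ≡ 30² = 900 ≡ 12, 30^4 ≡ 12² = 144 ≡ 33. Since 5 = 4 + 1, 30^5 ≡ 33·30: 33·30 = 990 ≡ 28. So 30^5 ≡ 28 (mod 37).
Hence T⁻¹(30) = 28.

28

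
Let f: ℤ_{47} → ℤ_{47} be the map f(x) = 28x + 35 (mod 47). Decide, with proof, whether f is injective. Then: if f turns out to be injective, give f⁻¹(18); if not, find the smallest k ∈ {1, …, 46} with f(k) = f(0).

38

If f(u) = f(v), then 28u ≡ 28v (mod 47). Because gcd(28, 47) = 1, we may cancel 28 to get u ≡ v (mod 47).
Therefore f is injective.
We now compute 28⁻¹ mod 47 explicitly. Euclid's algorithm: 47 = 1·28 + 19, 28 = 1·19 + 9, 19 = 2·9 + 1; back-substituting gives 1 = 42·28 − 25·47, so 28⁻¹ ≡ 42 (mod 47).
Since f is injective, we compute f⁻¹(18): solve 28x + 35 ≡ 18 (mod 47), i.e. 28x ≡ 30 (mod 47).
Multiplying by 28⁻¹ = 42 gives x ≡ 42·30 = 1260 = 26·47 + 38 ≡ 38 (mod 47).
Check: f(38) = 28·38 + 35 = 1099 = 23·47 + 18 ≡ 18 (mod 47).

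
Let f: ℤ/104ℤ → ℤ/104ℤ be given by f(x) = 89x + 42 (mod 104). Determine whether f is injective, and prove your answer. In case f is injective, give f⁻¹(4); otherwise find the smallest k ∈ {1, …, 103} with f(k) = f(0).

58

If f(u) = f(v), then 89u ≡ 89v (mod 104). Because gcd(89, 104) = 1, we may cancel 89 to get u ≡ v (mod 104).
Therefore f is injective.
We now compute 89⁻¹ mod 104 explicitly. Euclid's algorithm: 104 = 1·89 + 15, 89 = 5·15 + 14, 15 = 1·14 + 1; back-substituting gives 1 = 97·89 − 83·104, so 89⁻¹ ≡ 97 (mod 104).
Since f is injective, we compute f⁻¹(4): solve 89x + 42 ≡ 4 (mod 104), i.e. 89x ≡ 66 (mod 104).
Multiplying by 89⁻¹ = 97 gives x ≡ 97·66 = 6402 = 61·104 + 58 ≡ 58 (mod 104).
Check: f(58) = 89·58 + 42 = 5204 = 50·104 + 4 ≡ 4 (mod 104).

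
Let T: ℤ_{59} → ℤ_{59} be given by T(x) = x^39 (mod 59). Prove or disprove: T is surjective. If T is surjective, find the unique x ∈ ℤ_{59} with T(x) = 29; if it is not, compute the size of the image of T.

22

Since 59 is prime, the nonzero elements of ℤ_{59} form a cyclic group of order 58.
As gcd(39, 58) = 1, raising to the 39th power is a bijection on this group: if u^39 ≡ v^39 then (uv^{−1})^39 = 1, and the only element of order dividing gcd(39, 58) = 1 is 1, so u = v.
With T(0) = 0 this makes T injective on all of ℤ_{59}, hence bijective (finite equal-size domain and codomain). In particular T is surjective.
Since T is surjective, we find the preimage of 29. The inverse of x ↦ x^39 on (ℤ_{59})^× is x ↦ x^3, because 39·3 = 117 = 2·58 + 1 ≡ 1 (mod 58) and x^{58} = 1 for x ≠ 0 (Fermat). So T⁻¹(29) = 29^3 mod 59.
Repeated squaring mod 59: 29^1 ≡ 29, 29^2 ≡ 29² = 841 ≡ 15. Since 3 = 2 + 1, 29^3 ≡ 15·29: 15·29 = 435 ≡ 22. So 29^3 ≡ 22 (mod 59).
Hence T⁻¹(29) = 22.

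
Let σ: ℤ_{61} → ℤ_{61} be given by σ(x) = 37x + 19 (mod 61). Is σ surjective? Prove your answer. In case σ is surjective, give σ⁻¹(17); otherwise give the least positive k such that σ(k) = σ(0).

Since gcd(37, 61) = 1, 37 is invertible modulo 61. Euclid's algorithm: 61 = 1·37 + 24, 37 = 1·24 + 13, 24 = 1·13 + 11, 13 = 1·11 + 2, 11 = 5·2 + 1; back-substituting gives 1 = 33·37 − 20·61, so 37⁻¹ ≡ 33 (mod 61).
For any y ∈ ℤ_{61}, x = 33(y − 19) mod 61 satisfies σ(x) = 37·33(y − 19) + 19 ≡ y (since 37·33 ≡ 1 mod 61). So every y has a preimage.
So σ is surjective.
Since σ is surjective, we find σ⁻¹(17): we need 37x ≡ 17 − 19 ≡ 59 (mod 61). Using 37⁻¹ = 33: x ≡ 33·59 = 1947 = 31·61 + 56, so x = 56.
Check: σ(56) = 37·56 + 19 = 2091 = 34·61 + 17 ≡ 17 (mod 61).

56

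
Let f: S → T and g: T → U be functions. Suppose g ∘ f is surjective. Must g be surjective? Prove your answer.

Let c ∈ U. Since g ∘ f is surjective, some a ∈ S has g(f(a)) = c. Then b = f(a) ∈ T satisfies g(b) = c. So g is surjective.

surjective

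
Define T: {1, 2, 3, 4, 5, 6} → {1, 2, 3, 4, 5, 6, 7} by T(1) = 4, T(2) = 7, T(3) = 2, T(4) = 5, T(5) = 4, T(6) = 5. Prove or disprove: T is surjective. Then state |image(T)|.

No element maps to 1, so T is not surjective.
The image of T is {2, 4, 5, 7}, which has 4 elements.

4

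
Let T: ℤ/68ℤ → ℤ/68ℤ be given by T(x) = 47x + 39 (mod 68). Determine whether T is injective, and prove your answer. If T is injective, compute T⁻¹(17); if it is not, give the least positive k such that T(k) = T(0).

14

Recall: injectivity means: for all s, t in the domain, T(s) = T(t) implies s = t.
Suppose T(s) = T(t) in ℤ/68ℤ. Then 47s + 39 ≡ 47t + 39 (mod 68), thus 47(s − t) ≡ 0 (mod 68).
Since gcd(47, 68) = 1, 47 is invertible modulo 68, therefore s − t ≡ 0 (mod 68), i.e. s = t.
Therefore T is injective.
We now compute 47⁻¹ mod 68 explicitly. Euclid's algorithm: 68 = 1·47 + 21, 47 = 2·21 + 5, 21 = 4·5 + 1; back-substituting gives 1 = 55·47 − 38·68, so 47⁻¹ ≡ 55 (mod 68).
Since T is injective, we compute T⁻¹(17): solve 47x + 39 ≡ 17 (mod 68), i.e. 47x ≡ 46 (mod 68).
Multiplying by 47⁻¹ = 55 gives x ≡ 55·46 = 2530 = 37·68 + 14 ≡ 14 (mod 68).
Check: T(14) = 47·14 + 39 = 697 = 10·68 + 17 ≡ 17 (mod 68).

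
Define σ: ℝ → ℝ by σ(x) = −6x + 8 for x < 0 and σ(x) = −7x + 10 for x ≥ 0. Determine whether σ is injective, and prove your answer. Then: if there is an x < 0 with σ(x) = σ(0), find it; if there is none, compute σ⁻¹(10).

-1/3

Both pieces are strictly decreasing (slopes −6 and −7), so each is injective on its own interval.
The left piece maps (−∞, 0) onto (8, ∞); the right piece maps [0, ∞) onto (−∞, 10].
These images overlap. In particular σ(0) = 10 (right piece), and solving −6x + 8 = 10 on the left piece gives x = −1/3 < 0.
So σ(−1/3) = σ(0) with −1/3 ≠ 0, and σ is not injective. This x = −1/3 is the requested value below 0.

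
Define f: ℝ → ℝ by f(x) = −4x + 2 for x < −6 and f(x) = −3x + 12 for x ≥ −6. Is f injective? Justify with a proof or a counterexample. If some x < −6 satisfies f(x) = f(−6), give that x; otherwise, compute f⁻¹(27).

-7

Both pieces are strictly decreasing (slopes −4 and −3), so each is injective on its own interval.
The left piece maps (−∞, −6) onto (26, ∞); the right piece maps [−6, ∞) onto (−∞, 30].
These images overlap. In particular f(−6) = 30 (right piece), and solving −4x + 2 = 30 on the left piece gives x = −7 < −6.
So f(−7) = f(−6) with −7 ≠ −6, and f is not injective. This x = −7 is the requested value below −6.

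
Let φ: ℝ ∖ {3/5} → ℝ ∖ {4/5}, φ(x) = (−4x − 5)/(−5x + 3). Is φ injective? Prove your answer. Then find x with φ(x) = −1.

-2/9

Suppose φ(s) = φ(t). Cross-multiplying: (−4s − 5)(−5t + 3) = (−4t − 5)(−5s + 3).
Expanding both sides and cancelling the symmetric terms leaves −37·(s − t) = 0. Since −37 ≠ 0, s = t. So φ is injective.
Solving φ(x) = −1: cross-multiplying gives −4x − 5 = −1(−5x + 3), which rearranges to −9x = 2, so x = −2/9.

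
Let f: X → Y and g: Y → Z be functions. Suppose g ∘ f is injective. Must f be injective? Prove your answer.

injective

Suppose f(s) = f(t). Applying g: (g ∘ f)(s) = (g ∘ f)(t). Since g ∘ f is injective, s = t. Therefore f is injective.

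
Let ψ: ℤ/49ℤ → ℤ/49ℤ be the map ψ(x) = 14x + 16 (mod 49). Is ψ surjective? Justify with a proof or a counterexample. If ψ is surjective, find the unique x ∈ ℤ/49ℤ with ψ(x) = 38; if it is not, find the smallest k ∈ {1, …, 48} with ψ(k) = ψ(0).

7

Recall: ψ is surjective if every y in the codomain equals ψ(x) for some x in the domain.
Since gcd(14, 49) = 7, we have 14x ≡ 0 (mod 7) for all x, so ψ(x) ≡ 2 (mod 7).
But 0 ≢ 2 (mod 7), so 0 ∈ ℤ/49ℤ has no preimage. Therefore ψ is not surjective.
Since ψ is not surjective, we find the least positive k with ψ(k) = ψ(0): this means 14k ≡ 0 (mod 49), i.e. 49 ∣ 14k. Since gcd(14, 49) = 7, dividing through by 7 this holds exactly when 7 ∣ 2k, and as gcd(2, 7) = 1, exactly when 7 ∣ k.
The smallest positive such k is 7.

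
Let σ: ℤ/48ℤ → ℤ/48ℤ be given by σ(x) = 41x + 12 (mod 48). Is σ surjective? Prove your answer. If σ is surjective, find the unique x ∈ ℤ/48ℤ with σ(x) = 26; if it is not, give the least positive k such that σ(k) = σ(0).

46

Recall: surjectivity means every element of the codomain has a preimage under σ.
Since gcd(41, 48) = 1, 41 is invertible modulo 48. Euclid's algorithm: 48 = 1·41 + 7, 41 = 5·7 + 6, 7 = 1·6 + 1; back-substituting gives 1 = 41·41 − 35·48, so 41⁻¹ ≡ 41 (mod 48).
Then y ↦ 41(y − 12) is a two-sided inverse to σ, so every y ∈ ℤ/48ℤ has a preimage.
So σ is surjective.
Since σ is surjective, we compute σ⁻¹(26): solve 41x + 12 ≡ 26 (mod 48), i.e. 41x ≡ 14 (mod 48).
Multiplying by 41⁻¹ = 41 gives x ≡ 41·14 = 574 = 11·48 + 46 ≡ 46 (mod 48).
Check: σ(46) = 41·46 + 12 = 1898 = 39·48 + 26 ≡ 26 (mod 48).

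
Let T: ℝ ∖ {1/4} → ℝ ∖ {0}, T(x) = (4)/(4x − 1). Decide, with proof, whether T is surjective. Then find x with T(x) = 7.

11/28

For any y ≠ 0, solving y(4x − 1) = 4 for x gives a well-defined x ≠ 1/4. So T is surjective.
Solving T(x) = 7: cross-multiplying gives 4 = 7(4x − 1), which rearranges to −28x = −11, so x = 11/28.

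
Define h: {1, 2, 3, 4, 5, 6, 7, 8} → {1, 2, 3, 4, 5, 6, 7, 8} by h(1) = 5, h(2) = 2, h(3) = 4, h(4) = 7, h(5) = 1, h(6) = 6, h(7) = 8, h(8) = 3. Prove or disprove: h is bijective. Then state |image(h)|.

8

The values 5, 2, 4, 7, 1, 6, 8, 3 are a permutation of {1, 2, 3, 4, 5, 6, 7, 8}: each element appears exactly once.
So h is injective and surjective, hence bijective.
The image of h is {1, 2, 3, 4, 5, 6, 7, 8}, which has 8 elements.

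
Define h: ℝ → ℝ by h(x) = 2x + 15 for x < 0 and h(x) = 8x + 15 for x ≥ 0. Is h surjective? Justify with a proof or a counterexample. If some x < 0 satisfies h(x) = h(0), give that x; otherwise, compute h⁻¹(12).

Both pieces are strictly increasing (slopes 2 and 8), so each is injective on its own interval.
The left piece maps (−∞, 0) onto (−∞, 15); the right piece maps [0, ∞) onto [15, ∞).
These images together cover ℝ, so h is surjective.
Because the two images are disjoint, no x < 0 has h(x) = h(0), so we compute h⁻¹(12): 12 lies in (−∞, 15), so solve 2x + 15 = 12: x = (12 − 15)/2 = −3/2.

-3/2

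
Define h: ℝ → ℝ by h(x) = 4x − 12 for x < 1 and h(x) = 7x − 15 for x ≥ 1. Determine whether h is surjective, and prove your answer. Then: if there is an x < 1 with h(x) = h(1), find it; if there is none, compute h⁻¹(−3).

Both pieces are strictly increasing (slopes 4 and 7), so each is injective on its own interval.
The left piece maps (−∞, 1) onto (−∞, −8); the right piece maps [1, ∞) onto [−8, ∞).
These images together cover ℝ, so h is surjective.
Because the two images are disjoint, no x < 1 has h(x) = h(1), so we compute h⁻¹(−3): −3 lies in [−8, ∞), so solve 7x − 15 = −3: x = (−3 + 15)/7 = 12/7.

12/7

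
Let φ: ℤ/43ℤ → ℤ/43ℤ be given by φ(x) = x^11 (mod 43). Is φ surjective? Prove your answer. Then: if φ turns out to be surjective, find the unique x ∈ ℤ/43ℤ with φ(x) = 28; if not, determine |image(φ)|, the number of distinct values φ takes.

Since 43 is prime, the nonzero elements of ℤ/43ℤ form a cyclic group of order 42.
As gcd(11, 42) = 1, raising to the 11th power is a bijection on this group: if s^11 ≡ t^11 then (st^{−1})^11 = 1, and the only element of order dividing gcd(11, 42) = 1 is 1, so s = t.
With φ(0) = 0 this makes φ injective on all of ℤ/43ℤ, hence bijective (finite equal-size domain and codomain). In particular φ is surjective.
Since φ is surjective, we find the preimage of 28. The inverse of x ↦ x^11 on (ℤ/43ℤ)^× is x ↦ x^23, because 11·23 = 253 = 6·42 + 1 ≡ 1 (mod 42) and x^{42} = 1 for x ≠ 0 (Fermat). So φ⁻¹(28) = 28^23 mod 43.
Repeated squaring mod 43: 28^1 ≡ 28, 28^2 ≡ 28² = 784 ≡ 10, 28^4 ≡ 10² = 100 ≡ 14, 28^8 ≡ 14² = 196 ≡ 24, 28^16 ≡ 24² = 576 ≡ 17. Since 23 = 16 + 4 + 2 + 1, 28^23 ≡ 17·14·10·28: 17·14 = 238 ≡ 23, then 23·10 = 230 ≡ 15, then 15·28 = 420 ≡ 33. So 28^23 ≡ 33 (mod 43).
Hence φ⁻¹(28) = 33.

33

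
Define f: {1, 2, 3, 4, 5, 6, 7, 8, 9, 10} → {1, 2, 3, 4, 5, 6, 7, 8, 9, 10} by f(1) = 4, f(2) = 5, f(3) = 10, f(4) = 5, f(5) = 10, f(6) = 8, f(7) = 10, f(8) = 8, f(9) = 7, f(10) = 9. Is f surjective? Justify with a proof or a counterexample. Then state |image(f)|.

6

No element maps to 1, so f is not surjective.
The image of f is {4, 5, 7, 8, 9, 10}, which has 6 elements.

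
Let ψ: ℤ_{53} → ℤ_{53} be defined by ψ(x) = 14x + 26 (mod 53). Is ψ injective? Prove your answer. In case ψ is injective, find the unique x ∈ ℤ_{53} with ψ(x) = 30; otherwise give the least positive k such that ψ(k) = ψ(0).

Suppose ψ(s) = ψ(t) in ℤ_{53}. Then 14s + 26 ≡ 14t + 26 (mod 53), so 14(s − t) ≡ 0 (mod 53).
Since gcd(14, 53) = 1, 14 is invertible modulo 53, so s − t ≡ 0 (mod 53), i.e. s = t.
So ψ is injective.
We now compute 14⁻¹ mod 53 explicitly. Euclid's algorithm: 53 = 3·14 + 11, 14 = 1·11 + 3, 11 = 3·3 + 2, 3 = 1·2 + 1; back-substituting gives 1 = 19·14 − 5·53, so 14⁻¹ ≡ 19 (mod 53).
Since ψ is injective, we compute ψ⁻¹(30): solve 14x + 26 ≡ 30 (mod 53), i.e. 14x ≡ 4 (mod 53).
Multiplying by 14⁻¹ = 19 gives x ≡ 19·4 = 76 = 1·53 + 23 ≡ 23 (mod 53).
Check: ψ(23) = 14·23 + 26 = 348 = 6·53 + 30 ≡ 30 (mod 53).

23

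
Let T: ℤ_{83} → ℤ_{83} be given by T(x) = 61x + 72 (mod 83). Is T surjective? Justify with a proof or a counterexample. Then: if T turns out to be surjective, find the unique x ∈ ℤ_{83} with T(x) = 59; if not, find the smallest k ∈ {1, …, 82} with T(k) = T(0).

27

Since gcd(61, 83) = 1, 61 is invertible modulo 83. Euclid's algorithm: 83 = 1·61 + 22, 61 = 2·22 + 17, 22 = 1·17 + 5, 17 = 3·5 + 2, 5 = 2·2 + 1; back-substituting gives 1 = 49·61 − 36·83, so 61⁻¹ ≡ 49 (mod 83).
For any y ∈ ℤ_{83}, x = 49(y − 72) mod 83 satisfies T(x) = 61·49(y − 72) + 72 ≡ y (since 61·49 ≡ 1 mod 83). So every y has a preimage.
Hence T is surjective.
Since T is surjective, we compute T⁻¹(59): solve 61x + 72 ≡ 59 (mod 83), i.e. 61x ≡ 70 (mod 83).
Multiplying by 61⁻¹ = 49 gives x ≡ 49·70 = 3430 = 41·83 + 27 ≡ 27 (mod 83).
Check: T(27) = 61·27 + 72 = 1719 = 20·83 + 59 ≡ 59 (mod 83).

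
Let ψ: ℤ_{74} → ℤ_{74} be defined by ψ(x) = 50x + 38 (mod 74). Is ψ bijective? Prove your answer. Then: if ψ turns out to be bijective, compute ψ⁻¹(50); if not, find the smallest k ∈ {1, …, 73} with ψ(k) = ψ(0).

37

We have gcd(50, 74) = 2 > 1. Taking u = 0 and v = 37: ψ(0) = 38 and ψ(37) = 50·37 + 38 = 1888 ≡ 38 (mod 74).
So ψ(0) = ψ(37) while 0 ≠ 37, therefore ψ is not injective, hence not bijective.
Since ψ is not bijective, we find the least positive k with ψ(k) = ψ(0): this means 50k ≡ 0 (mod 74), i.e. 74 ∣ 50k. Since gcd(50, 74) = 2, dividing through by 2 this holds exactly when 37 ∣ 25k, and as gcd(25, 37) = 1, exactly when 37 ∣ k.
The smallest positive such k is 37.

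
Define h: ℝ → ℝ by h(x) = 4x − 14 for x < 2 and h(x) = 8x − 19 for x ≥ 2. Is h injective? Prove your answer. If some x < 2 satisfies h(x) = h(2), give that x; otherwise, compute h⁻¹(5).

3

Both pieces are strictly increasing (slopes 4 and 8), so each is injective on its own interval.
The left piece maps (−∞, 2) onto (−∞, −6); the right piece maps [2, ∞) onto [−3, ∞).
These images are disjoint, so no value is attained by both pieces. Therefore h is injective.
Because the two images are disjoint, no x < 2 has h(x) = h(2), so we compute h⁻¹(5): 5 lies in [−3, ∞), so solve 8x − 19 = 5: x = (5 + 19)/8 = 3.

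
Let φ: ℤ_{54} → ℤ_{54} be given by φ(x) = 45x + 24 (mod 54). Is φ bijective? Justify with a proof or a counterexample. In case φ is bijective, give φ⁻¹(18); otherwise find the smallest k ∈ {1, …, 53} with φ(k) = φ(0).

We have gcd(45, 54) = 9 > 1. Taking u = 0 and v = 6: φ(0) = 24 and φ(6) = 45·6 + 24 = 294 ≡ 24 (mod 54).
So φ(0) = φ(6) while 0 ≠ 6, thus φ is not injective, hence not bijective.
Since φ is not bijective, we find the least positive k with φ(k) = φ(0): this means 45k ≡ 0 (mod 54), i.e. 54 ∣ 45k. Since gcd(45, 54) = 9, dividing through by 9 this holds exactly when 6 ∣ 5k, and as gcd(5, 6) = 1, exactly when 6 ∣ k.
The smallest positive such k is 6.

6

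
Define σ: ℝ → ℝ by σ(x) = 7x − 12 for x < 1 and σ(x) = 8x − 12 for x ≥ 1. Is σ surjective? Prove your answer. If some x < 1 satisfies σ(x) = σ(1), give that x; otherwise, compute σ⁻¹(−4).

1

Both pieces are strictly increasing (slopes 7 and 8), so each is injective on its own interval.
The left piece maps (−∞, 1) onto (−∞, −5); the right piece maps [1, ∞) onto [−4, ∞).
The union (−∞, −5) ∪ [−4, ∞) omits the interval between −5 and −4; in particular −5 has no preimage. So σ is not surjective.
Because the two images are disjoint, no x < 1 has σ(x) = σ(1), so we compute σ⁻¹(−4): −4 lies in [−4, ∞), so solve 8x − 12 = −4: x = (−4 + 12)/8 = 1.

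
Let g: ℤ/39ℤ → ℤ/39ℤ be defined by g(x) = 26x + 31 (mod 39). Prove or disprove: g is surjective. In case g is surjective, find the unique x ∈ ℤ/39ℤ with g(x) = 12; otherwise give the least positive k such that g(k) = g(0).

3

Since gcd(26, 39) = 13, we have 26x ≡ 0 (mod 13) for all x, so g(x) ≡ 5 (mod 13).
But 0 ≢ 5 (mod 13), so 0 ∈ ℤ/39ℤ has no preimage. Hence g is not surjective.
Since g is not surjective, we find the least positive k with g(k) = g(0): this means 26k ≡ 0 (mod 39), i.e. 39 ∣ 26k. Since gcd(26, 39) = 13, dividing through by 13 this holds exactly when 3 ∣ 2k, and as gcd(2, 3) = 1, exactly when 3 ∣ k.
The smallest positive such k is 3.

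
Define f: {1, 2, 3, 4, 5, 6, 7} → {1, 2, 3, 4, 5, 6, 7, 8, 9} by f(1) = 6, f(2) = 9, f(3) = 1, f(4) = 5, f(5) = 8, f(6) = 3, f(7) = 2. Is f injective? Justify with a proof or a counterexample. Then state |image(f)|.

7

The values f(1), …, f(7) are 6, 9, 1, 5, 8, 3, 2 — all distinct.
So f(u) = f(v) only when u = v, and f is injective.
The image of f is {1, 2, 3, 5, 6, 8, 9}, which has 7 elements.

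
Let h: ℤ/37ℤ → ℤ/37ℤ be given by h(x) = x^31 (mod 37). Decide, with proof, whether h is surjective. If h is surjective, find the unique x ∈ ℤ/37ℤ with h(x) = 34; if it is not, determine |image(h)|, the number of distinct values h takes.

Since 37 is prime, the nonzero elements of ℤ/37ℤ form a cyclic group of order 36.
As gcd(31, 36) = 1, raising to the 31st power is a bijection on this group: if u^31 ≡ v^31 then (uv^{−1})^31 = 1, and the only element of order dividing gcd(31, 36) = 1 is 1, so u = v.
With h(0) = 0 this makes h injective on all of ℤ/37ℤ, hence bijective (finite equal-size domain and codomain). In particular h is surjective.
Since h is surjective, we find the preimage of 34. The inverse of x ↦ x^31 on (ℤ/37ℤ)^× is x ↦ x^7, because 31·7 = 217 = 6·36 + 1 ≡ 1 (mod 36) and x^{36} = 1 for x ≠ 0 (Fermat). So h⁻¹(34) = 34^7 mod 37.
Repeated squaring mod 37: 34^1 ≡ 34, 34^2 ≡ 34² = 1156 ≡ 9, 34^4 ≡ 9² = 81 ≡ 7. Since 7 = 4 + 2 + 1, 34^7 ≡ 7·9·34: 7·9 = 63 ≡ 26, then 26·34 = 884 ≡ 33. So 34^7 ≡ 33 (mod 37).
Hence h⁻¹(34) = 33.

33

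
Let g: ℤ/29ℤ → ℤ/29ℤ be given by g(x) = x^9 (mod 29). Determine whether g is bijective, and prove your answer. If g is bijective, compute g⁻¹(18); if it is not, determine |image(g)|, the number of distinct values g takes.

Since 29 is prime, the nonzero elements of ℤ/29ℤ form a cyclic group of order 28.
As gcd(9, 28) = 1, raising to the 9th power is a bijection on this group: if a^9 ≡ b^9 then (ab^{−1})^9 = 1, and the only element of order dividing gcd(9, 28) = 1 is 1, so a = b.
With g(0) = 0 this makes g injective on all of ℤ/29ℤ, hence bijective (finite equal-size domain and codomain). In particular g is bijective.
Since g is bijective, we find the preimage of 18. The inverse of x ↦ x^9 on (ℤ/29ℤ)^× is x ↦ x^25, because 9·25 = 225 = 8·28 + 1 ≡ 1 (mod 28) and x^{28} = 1 for x ≠ 0 (Fermat). So g⁻¹(18) = 18^25 mod 29.
Repeated squaring mod 29: 18^1 ≡ 18, 18^2 ≡ 18² = 324 ≡ 5, 18^4 ≡ 5² = 25, 18^8 ≡ 25² = 625 ≡ 16, 18^16 ≡ 16² = 256 ≡ 24. Since 25 = 16 + 8 + 1, 18^25 ≡ 24·16·18: 24·16 = 384 ≡ 7, then 7·18 = 126 ≡ 10. So 18^25 ≡ 10 (mod 29).
Hence g⁻¹(18) = 10.

10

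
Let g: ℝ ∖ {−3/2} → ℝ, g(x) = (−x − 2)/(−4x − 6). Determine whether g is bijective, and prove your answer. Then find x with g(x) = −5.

-32/21

If g(x) = 1/4, cross-multiplying gives −4(−x − 2) = −1(−4x − 6), which simplifies to 8 = 6 — false.  So 1/4 has no preimage and g is not surjective.
Therefore g is not bijective.
Solving g(x) = −5: cross-multiplying gives −x − 2 = −5(−4x − 6), which rearranges to −21x = 32, so x = −32/21.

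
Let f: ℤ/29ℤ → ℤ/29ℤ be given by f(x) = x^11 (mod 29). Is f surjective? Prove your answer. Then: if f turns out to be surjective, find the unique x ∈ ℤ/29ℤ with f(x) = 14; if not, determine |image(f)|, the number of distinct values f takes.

26

Since 29 is prime, the nonzero elements of ℤ/29ℤ form a cyclic group of order 28.
As gcd(11, 28) = 1, raising to the 11th power is a bijection on this group: if a^11 ≡ b^11 then (ab^{−1})^11 = 1, and the only element of order dividing gcd(11, 28) = 1 is 1, so a = b.
With f(0) = 0 this makes f injective on all of ℤ/29ℤ, hence bijective (finite equal-size domain and codomain). In particular f is surjective.
Since f is surjective, we find the preimage of 14. The inverse of x ↦ x^11 on (ℤ/29ℤ)^× is x ↦ x^23, because 11·23 = 253 = 9·28 + 1 ≡ 1 (mod 28) and x^{28} = 1 for x ≠ 0 (Fermat). So f⁻¹(14) = 14^23 mod 29.
Repeated squaring mod 29: 14^1 ≡ 14, 14^2 ≡ 14² = 196 ≡ 22, 14^4 ≡ 22² = 484 ≡ 20, 14^8 ≡ 20² = 400 ≡ 23, 14^16 ≡ 23² = 529 ≡ 7. Since 23 = 16 + 4 + 2 + 1, 14^23 ≡ 7·20·22·14: 7·20 = 140 ≡ 24, then 24·22 = 528 ≡ 6, then 6·14 = 84 ≡ 26. So 14^23 ≡ 26 (mod 29).
Hence f⁻¹(14) = 26.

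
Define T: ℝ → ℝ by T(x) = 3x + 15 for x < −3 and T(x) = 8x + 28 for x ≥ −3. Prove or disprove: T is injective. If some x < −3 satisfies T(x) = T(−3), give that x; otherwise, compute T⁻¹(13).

Both pieces are strictly increasing (slopes 3 and 8), so each is injective on its own interval.
The left piece maps (−∞, −3) onto (−∞, 6); the right piece maps [−3, ∞) onto [4, ∞).
These images overlap. In particular T(−3) = 4 (right piece), and solving 3x + 15 = 4 on the left piece gives x = −11/3 < −3.
So T(−11/3) = T(−3) with −11/3 ≠ −3, and T is not injective. This x = −11/3 is the requested value below −3.

-11/3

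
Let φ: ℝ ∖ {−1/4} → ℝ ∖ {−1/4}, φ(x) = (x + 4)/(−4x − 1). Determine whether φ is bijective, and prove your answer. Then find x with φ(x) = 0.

-4

Suppose φ(u) = φ(v). Cross-multiplying: (u + 4)(−4v − 1) = (v + 4)(−4u − 1).
Expanding both sides and cancelling the symmetric terms leaves 15·(u − v) = 0. Since 15 ≠ 0, u = v. Hence φ is injective.
For any y ≠ −1/4, solving y(−4x − 1) = x + 4 for x gives a well-defined x ≠ −1/4. So φ is surjective.
Thus φ is bijective.
Solving φ(x) = 0: cross-multiplying gives x + 4 = 0(−4x − 1), which rearranges to 1x = −4, so x = −4.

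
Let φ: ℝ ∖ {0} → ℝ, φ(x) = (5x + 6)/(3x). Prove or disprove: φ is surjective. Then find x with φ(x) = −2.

If φ(x) = 5/3, cross-multiplying gives 3(5x + 6) = 5(3x), which simplifies to 18 = 0 — false.  So 5/3 has no preimage and φ is not surjective.
Solving φ(x) = −2: cross-multiplying gives 5x + 6 = −2(3x), which rearranges to 11x = −6, so x = −6/11.

-6/11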